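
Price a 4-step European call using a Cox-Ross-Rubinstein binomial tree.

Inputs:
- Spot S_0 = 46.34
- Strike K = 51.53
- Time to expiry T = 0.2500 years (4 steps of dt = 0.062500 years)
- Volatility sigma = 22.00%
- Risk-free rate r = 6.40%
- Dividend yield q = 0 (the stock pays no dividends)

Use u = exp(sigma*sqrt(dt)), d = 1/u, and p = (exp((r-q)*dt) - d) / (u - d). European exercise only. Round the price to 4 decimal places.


dt = T/N = 0.062500
u = exp(sigma*sqrt(dt)) = 1.056541; d = 1/u = 0.946485
p = (exp((r-q)*dt) - d) / (u - d) = 0.522672
Discount per step: exp(-r*dt) = 0.996008
Stock lattice S(k, i) with i counting down-moves:
  k=0: S(0,0) = 46.3400
  k=1: S(1,0) = 48.9601; S(1,1) = 43.8601
  k=2: S(2,0) = 51.7283; S(2,1) = 46.3400; S(2,2) = 41.5130
  k=3: S(3,0) = 54.6531; S(3,1) = 48.9601; S(3,2) = 43.8601; S(3,3) = 39.2914
  k=4: S(4,0) = 57.7432; S(4,1) = 51.7283; S(4,2) = 46.3400; S(4,3) = 41.5130; S(4,4) = 37.1887
Terminal payoffs V(N, i) = max(S_T - K, 0):
  V(4,0) = 6.213196; V(4,1) = 0.198326; V(4,2) = 0.000000; V(4,3) = 0.000000; V(4,4) = 0.000000
Backward induction: V(k, i) = exp(-r*dt) * [p * V(k+1, i) + (1-p) * V(k+1, i+1)].
  V(3,0) = exp(-r*dt) * [p*6.213196 + (1-p)*0.198326] = 3.328785
  V(3,1) = exp(-r*dt) * [p*0.198326 + (1-p)*0.000000] = 0.103245
  V(3,2) = exp(-r*dt) * [p*0.000000 + (1-p)*0.000000] = 0.000000
  V(3,3) = exp(-r*dt) * [p*0.000000 + (1-p)*0.000000] = 0.000000
  V(2,0) = exp(-r*dt) * [p*3.328785 + (1-p)*0.103245] = 1.782001
  V(2,1) = exp(-r*dt) * [p*0.103245 + (1-p)*0.000000] = 0.053748
  V(2,2) = exp(-r*dt) * [p*0.000000 + (1-p)*0.000000] = 0.000000
  V(1,0) = exp(-r*dt) * [p*1.782001 + (1-p)*0.053748] = 0.953236
  V(1,1) = exp(-r*dt) * [p*0.053748 + (1-p)*0.000000] = 0.027980
  V(0,0) = exp(-r*dt) * [p*0.953236 + (1-p)*0.027980] = 0.509543

Answer: Price = V(0,0) = 0.5095


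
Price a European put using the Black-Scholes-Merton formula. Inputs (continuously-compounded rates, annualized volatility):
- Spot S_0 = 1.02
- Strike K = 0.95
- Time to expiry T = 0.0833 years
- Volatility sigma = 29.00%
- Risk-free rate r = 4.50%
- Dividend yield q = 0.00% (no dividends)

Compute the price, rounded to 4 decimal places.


Answer: Price = 0.0083

Derivation:
d1 = (ln(S/K) + (r - q + 0.5*sigma^2) * T) / (sigma * sqrt(T)) = 0.93605832
d2 = d1 - sigma * sqrt(T) = 0.85235928
exp(-rT) = 0.99625852; exp(-qT) = 1.00000000
P = K * exp(-rT) * N(-d2) - S_0 * exp(-qT) * N(-d1)
N(-d1) = 0.17462158; N(-d2) = 0.19700736
P = 0.9500 * 0.99625852 * 0.19700736 - 1.0200 * 1.00000000 * 0.17462158 = 0.0083


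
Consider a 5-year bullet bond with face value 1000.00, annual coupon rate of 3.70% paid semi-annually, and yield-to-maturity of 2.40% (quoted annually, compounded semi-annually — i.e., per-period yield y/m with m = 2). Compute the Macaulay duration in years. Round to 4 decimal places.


Coupon per period c = face * coupon_rate / m = 18.500000
Periods per year m = 2; per-period yield y/m = 0.012000
Number of cashflows N = 10
Cashflows (t years, CF_t, discount factor 1/(1+y/m)^(m*t), PV):
  t = 0.5000: CF_t = 18.500000, DF = 0.988142, PV = 18.280632
  t = 1.0000: CF_t = 18.500000, DF = 0.976425, PV = 18.063866
  t = 1.5000: CF_t = 18.500000, DF = 0.964847, PV = 17.849670
  t = 2.0000: CF_t = 18.500000, DF = 0.953406, PV = 17.638014
  t = 2.5000: CF_t = 18.500000, DF = 0.942101, PV = 17.428867
  t = 3.0000: CF_t = 18.500000, DF = 0.930930, PV = 17.222201
  t = 3.5000: CF_t = 18.500000, DF = 0.919891, PV = 17.017985
  t = 4.0000: CF_t = 18.500000, DF = 0.908983, PV = 16.816191
  t = 4.5000: CF_t = 18.500000, DF = 0.898205, PV = 16.616789
  t = 5.0000: CF_t = 1018.500000, DF = 0.887554, PV = 903.973935
Price P = sum_t PV_t = 1060.908151
Macaulay numerator sum_t t * PV_t:
  t * PV_t at t = 0.5000: 9.140316
  t * PV_t at t = 1.0000: 18.063866
  t * PV_t at t = 1.5000: 26.774505
  t * PV_t at t = 2.0000: 35.276028
  t * PV_t at t = 2.5000: 43.572169
  t * PV_t at t = 3.0000: 51.666603
  t * PV_t at t = 3.5000: 59.562948
  t * PV_t at t = 4.0000: 67.264764
  t * PV_t at t = 4.5000: 74.775552
  t * PV_t at t = 5.0000: 4519.869675
Macaulay duration D = (sum_t t * PV_t) / P = 4905.966425 / 1060.908151 = 4.624308

Answer: Macaulay duration = 4.6243 years


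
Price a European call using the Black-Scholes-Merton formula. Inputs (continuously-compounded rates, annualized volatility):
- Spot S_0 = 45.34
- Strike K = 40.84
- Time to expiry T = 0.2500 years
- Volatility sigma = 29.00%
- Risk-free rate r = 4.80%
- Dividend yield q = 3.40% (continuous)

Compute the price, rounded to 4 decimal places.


Answer: Price = 5.4192

Derivation:
d1 = (ln(S/K) + (r - q + 0.5*sigma^2) * T) / (sigma * sqrt(T)) = 0.81751829
d2 = d1 - sigma * sqrt(T) = 0.67251829
exp(-rT) = 0.98807171; exp(-qT) = 0.99153602
C = S_0 * exp(-qT) * N(d1) - K * exp(-rT) * N(d2)
N(d1) = 0.79318385; N(d2) = 0.74937310
C = 45.3400 * 0.99153602 * 0.79318385 - 40.8400 * 0.98807171 * 0.74937310 = 5.4192


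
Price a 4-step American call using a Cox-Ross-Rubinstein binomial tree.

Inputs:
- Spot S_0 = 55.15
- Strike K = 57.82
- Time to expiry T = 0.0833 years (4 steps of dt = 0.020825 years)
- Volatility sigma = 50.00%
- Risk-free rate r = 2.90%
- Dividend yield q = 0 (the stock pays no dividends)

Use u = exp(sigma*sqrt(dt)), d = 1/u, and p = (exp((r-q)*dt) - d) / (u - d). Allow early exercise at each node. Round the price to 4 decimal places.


dt = T/N = 0.020825
u = exp(sigma*sqrt(dt)) = 1.074821; d = 1/u = 0.930387
p = (exp((r-q)*dt) - d) / (u - d) = 0.486152
Discount per step: exp(-r*dt) = 0.999396
Stock lattice S(k, i) with i counting down-moves:
  k=0: S(0,0) = 55.1500
  k=1: S(1,0) = 59.2764; S(1,1) = 51.3109
  k=2: S(2,0) = 63.7115; S(2,1) = 55.1500; S(2,2) = 47.7390
  k=3: S(3,0) = 68.4785; S(3,1) = 59.2764; S(3,2) = 51.3109; S(3,3) = 44.4157
  k=4: S(4,0) = 73.6021; S(4,1) = 63.7115; S(4,2) = 55.1500; S(4,3) = 47.7390; S(4,4) = 41.3238
Terminal payoffs V(N, i) = max(S_T - K, 0):
  V(4,0) = 15.782143; V(4,1) = 5.891523; V(4,2) = 0.000000; V(4,3) = 0.000000; V(4,4) = 0.000000
Backward induction: V(k, i) = exp(-r*dt) * [p * V(k+1, i) + (1-p) * V(k+1, i+1)]; then take max(V_cont, immediate exercise) for American.
  V(3,0) = exp(-r*dt) * [p*15.782143 + (1-p)*5.891523] = 10.693406; exercise = 10.658498; V(3,0) = max -> 10.693406
  V(3,1) = exp(-r*dt) * [p*5.891523 + (1-p)*0.000000] = 2.862445; exercise = 1.456391; V(3,1) = max -> 2.862445
  V(3,2) = exp(-r*dt) * [p*0.000000 + (1-p)*0.000000] = 0.000000; exercise = 0.000000; V(3,2) = max -> 0.000000
  V(3,3) = exp(-r*dt) * [p*0.000000 + (1-p)*0.000000] = 0.000000; exercise = 0.000000; V(3,3) = max -> 0.000000
  V(2,0) = exp(-r*dt) * [p*10.693406 + (1-p)*2.862445] = 6.665454; exercise = 5.891523; V(2,0) = max -> 6.665454
  V(2,1) = exp(-r*dt) * [p*2.862445 + (1-p)*0.000000] = 1.390743; exercise = 0.000000; V(2,1) = max -> 1.390743
  V(2,2) = exp(-r*dt) * [p*0.000000 + (1-p)*0.000000] = 0.000000; exercise = 0.000000; V(2,2) = max -> 0.000000
  V(1,0) = exp(-r*dt) * [p*6.665454 + (1-p)*1.390743] = 3.952666; exercise = 1.456391; V(1,0) = max -> 3.952666
  V(1,1) = exp(-r*dt) * [p*1.390743 + (1-p)*0.000000] = 0.675704; exercise = 0.000000; V(1,1) = max -> 0.675704
  V(0,0) = exp(-r*dt) * [p*3.952666 + (1-p)*0.675704] = 2.267435; exercise = 0.000000; V(0,0) = max -> 2.267435

Answer: Price = V(0,0) = 2.2674


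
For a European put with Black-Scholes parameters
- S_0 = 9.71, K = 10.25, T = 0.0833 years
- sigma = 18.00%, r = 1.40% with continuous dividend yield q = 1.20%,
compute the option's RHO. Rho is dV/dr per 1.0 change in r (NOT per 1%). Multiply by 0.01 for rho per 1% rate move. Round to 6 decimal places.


d1 = -1.0125932273; d2 = -1.0645443582
phi(d1) = 0.2389236928; exp(-qT) = 0.9990008994; exp(-rT) = 0.9988344797
N(-d2) = 0.8564589146
Rho = -K*T*exp(-rT)*N(-d2) = -10.2500 * 0.0833 * 0.9988344797 * 0.8564589146 = -0.730414

Answer: Rho = -0.730414


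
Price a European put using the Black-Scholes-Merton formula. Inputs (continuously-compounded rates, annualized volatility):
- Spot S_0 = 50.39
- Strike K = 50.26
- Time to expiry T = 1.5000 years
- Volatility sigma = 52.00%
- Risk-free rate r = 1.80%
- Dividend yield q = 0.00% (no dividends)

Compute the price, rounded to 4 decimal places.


d1 = (ln(S/K) + (r - q + 0.5*sigma^2) * T) / (sigma * sqrt(T)) = 0.36488480
d2 = d1 - sigma * sqrt(T) = -0.27198253
exp(-rT) = 0.97336124; exp(-qT) = 1.00000000
P = K * exp(-rT) * N(-d2) - S_0 * exp(-qT) * N(-d1)
N(-d1) = 0.35759870; N(-d2) = 0.60718227
P = 50.2600 * 0.97336124 * 0.60718227 - 50.3900 * 1.00000000 * 0.35759870 = 11.6846

Answer: Price = 11.6846


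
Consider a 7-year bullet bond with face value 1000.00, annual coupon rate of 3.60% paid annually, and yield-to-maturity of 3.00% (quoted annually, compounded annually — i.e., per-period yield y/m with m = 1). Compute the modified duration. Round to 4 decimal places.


Coupon per period c = face * coupon_rate / m = 36.000000
Periods per year m = 1; per-period yield y/m = 0.030000
Number of cashflows N = 7
Cashflows (t years, CF_t, discount factor 1/(1+y/m)^(m*t), PV):
  t = 1.0000: CF_t = 36.000000, DF = 0.970874, PV = 34.951456
  t = 2.0000: CF_t = 36.000000, DF = 0.942596, PV = 33.933453
  t = 3.0000: CF_t = 36.000000, DF = 0.915142, PV = 32.945100
  t = 4.0000: CF_t = 36.000000, DF = 0.888487, PV = 31.985534
  t = 5.0000: CF_t = 36.000000, DF = 0.862609, PV = 31.053916
  t = 6.0000: CF_t = 36.000000, DF = 0.837484, PV = 30.149433
  t = 7.0000: CF_t = 1036.000000, DF = 0.813092, PV = 842.362806
Price P = sum_t PV_t = 1037.381698
First compute Macaulay numerator sum_t t * PV_t:
  t * PV_t at t = 1.0000: 34.951456
  t * PV_t at t = 2.0000: 67.866905
  t * PV_t at t = 3.0000: 98.835299
  t * PV_t at t = 4.0000: 127.942135
  t * PV_t at t = 5.0000: 155.269581
  t * PV_t at t = 6.0000: 180.896599
  t * PV_t at t = 7.0000: 5896.539640
Macaulay duration D = 6562.301617 / 1037.381698 = 6.325831
Modified duration = D / (1 + y/m) = 6.325831 / (1 + 0.030000) = 6.141584

Answer: Modified duration = 6.1416


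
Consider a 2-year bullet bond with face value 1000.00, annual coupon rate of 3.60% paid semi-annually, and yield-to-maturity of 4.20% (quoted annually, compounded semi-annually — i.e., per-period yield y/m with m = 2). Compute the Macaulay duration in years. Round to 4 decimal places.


Coupon per period c = face * coupon_rate / m = 18.000000
Periods per year m = 2; per-period yield y/m = 0.021000
Number of cashflows N = 4
Cashflows (t years, CF_t, discount factor 1/(1+y/m)^(m*t), PV):
  t = 0.5000: CF_t = 18.000000, DF = 0.979432, PV = 17.629775
  t = 1.0000: CF_t = 18.000000, DF = 0.959287, PV = 17.267164
  t = 1.5000: CF_t = 18.000000, DF = 0.939556, PV = 16.912012
  t = 2.0000: CF_t = 1018.000000, DF = 0.920231, PV = 936.795530
Price P = sum_t PV_t = 988.604481
Macaulay numerator sum_t t * PV_t:
  t * PV_t at t = 0.5000: 8.814887
  t * PV_t at t = 1.0000: 17.267164
  t * PV_t at t = 1.5000: 25.368018
  t * PV_t at t = 2.0000: 1873.591059
Macaulay duration D = (sum_t t * PV_t) / P = 1925.041129 / 988.604481 = 1.947231

Answer: Macaulay duration = 1.9472 years


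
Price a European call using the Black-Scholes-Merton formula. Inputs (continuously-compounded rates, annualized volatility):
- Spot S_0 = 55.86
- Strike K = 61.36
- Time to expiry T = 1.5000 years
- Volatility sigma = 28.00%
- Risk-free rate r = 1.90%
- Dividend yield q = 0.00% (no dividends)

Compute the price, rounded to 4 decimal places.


Answer: Price = 6.1150

Derivation:
d1 = (ln(S/K) + (r - q + 0.5*sigma^2) * T) / (sigma * sqrt(T)) = -0.01927397
d2 = d1 - sigma * sqrt(T) = -0.36220254
exp(-rT) = 0.97190229; exp(-qT) = 1.00000000
C = S_0 * exp(-qT) * N(d1) - K * exp(-rT) * N(d2)
N(d1) = 0.49231127; N(d2) = 0.35860034
C = 55.8600 * 1.00000000 * 0.49231127 - 61.3600 * 0.97190229 * 0.35860034 = 6.1150


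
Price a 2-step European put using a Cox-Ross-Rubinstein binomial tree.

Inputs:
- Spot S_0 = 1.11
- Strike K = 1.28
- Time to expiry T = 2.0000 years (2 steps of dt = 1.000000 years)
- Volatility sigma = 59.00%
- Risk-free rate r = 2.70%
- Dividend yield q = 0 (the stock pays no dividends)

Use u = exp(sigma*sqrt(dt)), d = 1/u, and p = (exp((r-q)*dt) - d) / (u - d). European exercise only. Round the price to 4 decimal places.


dt = T/N = 1.000000
u = exp(sigma*sqrt(dt)) = 1.803988; d = 1/u = 0.554327
p = (exp((r-q)*dt) - d) / (u - d) = 0.378535
Discount per step: exp(-r*dt) = 0.973361
Stock lattice S(k, i) with i counting down-moves:
  k=0: S(0,0) = 1.1100
  k=1: S(1,0) = 2.0024; S(1,1) = 0.6153
  k=2: S(2,0) = 3.6124; S(2,1) = 1.1100; S(2,2) = 0.3411
Terminal payoffs V(N, i) = max(K - S_T, 0):
  V(2,0) = 0.000000; V(2,1) = 0.170000; V(2,2) = 0.938921
Backward induction: V(k, i) = exp(-r*dt) * [p * V(k+1, i) + (1-p) * V(k+1, i+1)].
  V(1,0) = exp(-r*dt) * [p*0.000000 + (1-p)*0.170000] = 0.102835
  V(1,1) = exp(-r*dt) * [p*0.170000 + (1-p)*0.938921] = 0.630599
  V(0,0) = exp(-r*dt) * [p*0.102835 + (1-p)*0.630599] = 0.419345

Answer: Price = V(0,0) = 0.4193


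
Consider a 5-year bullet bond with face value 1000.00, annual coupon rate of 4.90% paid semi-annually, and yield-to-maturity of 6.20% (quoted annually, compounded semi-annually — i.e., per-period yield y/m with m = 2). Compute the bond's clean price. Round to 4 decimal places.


Answer: Price = 944.8356

Derivation:
Coupon per period c = face * coupon_rate / m = 24.500000
Periods per year m = 2; per-period yield y/m = 0.031000
Number of cashflows N = 10
Cashflows (t years, CF_t, discount factor 1/(1+y/m)^(m*t), PV):
  t = 0.5000: CF_t = 24.500000, DF = 0.969932, PV = 23.763337
  t = 1.0000: CF_t = 24.500000, DF = 0.940768, PV = 23.048823
  t = 1.5000: CF_t = 24.500000, DF = 0.912481, PV = 22.355793
  t = 2.0000: CF_t = 24.500000, DF = 0.885045, PV = 21.683602
  t = 2.5000: CF_t = 24.500000, DF = 0.858434, PV = 21.031622
  t = 3.0000: CF_t = 24.500000, DF = 0.832622, PV = 20.399245
  t = 3.5000: CF_t = 24.500000, DF = 0.807587, PV = 19.785883
  t = 4.0000: CF_t = 24.500000, DF = 0.783305, PV = 19.190963
  t = 4.5000: CF_t = 24.500000, DF = 0.759752, PV = 18.613931
  t = 5.0000: CF_t = 1024.500000, DF = 0.736908, PV = 754.962378
Price P = sum_t PV_t = 944.835575


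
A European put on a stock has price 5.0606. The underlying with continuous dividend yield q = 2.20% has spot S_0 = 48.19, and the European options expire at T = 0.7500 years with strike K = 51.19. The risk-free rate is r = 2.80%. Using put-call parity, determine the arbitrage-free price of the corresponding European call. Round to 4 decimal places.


Answer: Call price = 2.3358

Derivation:
Put-call parity: C - P = S_0 * exp(-qT) - K * exp(-rT).
S_0 * exp(-qT) = 48.1900 * 0.98363538 = 47.40138893
K * exp(-rT) = 51.1900 * 0.97921896 = 50.12621880
C = P + S*exp(-qT) - K*exp(-rT)
C = 5.0606 + 47.40138893 - 50.12621880 = 2.3358


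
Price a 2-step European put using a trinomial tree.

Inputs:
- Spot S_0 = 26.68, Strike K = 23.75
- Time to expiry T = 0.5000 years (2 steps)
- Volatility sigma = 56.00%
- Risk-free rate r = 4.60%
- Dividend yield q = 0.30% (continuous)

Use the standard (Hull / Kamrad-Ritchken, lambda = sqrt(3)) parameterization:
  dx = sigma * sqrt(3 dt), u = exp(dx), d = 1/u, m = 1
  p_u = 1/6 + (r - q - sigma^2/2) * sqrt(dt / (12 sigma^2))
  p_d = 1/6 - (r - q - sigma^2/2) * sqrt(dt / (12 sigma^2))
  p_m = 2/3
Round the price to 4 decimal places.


Answer: Price = V(0,0) = 2.3821

Derivation:
dt = T/N = 0.250000; dx = sigma*sqrt(3*dt) = 0.484974
u = exp(dx) = 1.624133; d = 1/u = 0.615713
p_u = 0.137335, p_m = 0.666667, p_d = 0.195998
Discount per step: exp(-r*dt) = 0.988566
Stock lattice S(k, j) with j the centered position index:
  k=0: S(0,+0) = 26.6800
  k=1: S(1,-1) = 16.4272; S(1,+0) = 26.6800; S(1,+1) = 43.3319
  k=2: S(2,-2) = 10.1145; S(2,-1) = 16.4272; S(2,+0) = 26.6800; S(2,+1) = 43.3319; S(2,+2) = 70.3767
Terminal payoffs V(N, j) = max(K - S_T, 0):
  V(2,-2) = 13.635543; V(2,-1) = 7.322775; V(2,+0) = 0.000000; V(2,+1) = 0.000000; V(2,+2) = 0.000000
Backward induction: V(k, j) = exp(-r*dt) * [p_u * V(k+1, j+1) + p_m * V(k+1, j) + p_d * V(k+1, j-1)]
  V(1,-1) = exp(-r*dt) * [p_u*0.000000 + p_m*7.322775 + p_d*13.635543] = 7.468013
  V(1,+0) = exp(-r*dt) * [p_u*0.000000 + p_m*0.000000 + p_d*7.322775] = 1.418839
  V(1,+1) = exp(-r*dt) * [p_u*0.000000 + p_m*0.000000 + p_d*0.000000] = 0.000000
  V(0,+0) = exp(-r*dt) * [p_u*0.000000 + p_m*1.418839 + p_d*7.468013] = 2.382058


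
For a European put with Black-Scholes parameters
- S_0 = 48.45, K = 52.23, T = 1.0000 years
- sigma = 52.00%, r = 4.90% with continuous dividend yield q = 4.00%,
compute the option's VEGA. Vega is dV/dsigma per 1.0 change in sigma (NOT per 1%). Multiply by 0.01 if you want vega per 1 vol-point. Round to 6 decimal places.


Answer: Vega = 18.407735

Derivation:
d1 = 0.1328371075; d2 = -0.3871628925
phi(d1) = 0.3954379549; exp(-qT) = 0.9607894392; exp(-rT) = 0.9521811297
Vega = S * exp(-qT) * phi(d1) * sqrt(T) = 48.4500 * 0.9607894392 * 0.3954379549 * 1.0000000000 = 18.407735


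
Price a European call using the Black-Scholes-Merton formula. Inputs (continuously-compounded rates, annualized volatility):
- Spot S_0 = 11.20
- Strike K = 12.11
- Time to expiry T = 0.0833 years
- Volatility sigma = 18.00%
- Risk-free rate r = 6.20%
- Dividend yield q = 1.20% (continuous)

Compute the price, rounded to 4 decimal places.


Answer: Price = 0.0210

Derivation:
d1 = (ln(S/K) + (r - q + 0.5*sigma^2) * T) / (sigma * sqrt(T)) = -1.39753106
d2 = d1 - sigma * sqrt(T) = -1.44948220
exp(-rT) = 0.99484871; exp(-qT) = 0.99900090
C = S_0 * exp(-qT) * N(d1) - K * exp(-rT) * N(d2)
N(d1) = 0.08112697; N(d2) = 0.07360148
C = 11.2000 * 0.99900090 * 0.08112697 - 12.1100 * 0.99484871 * 0.07360148 = 0.0210


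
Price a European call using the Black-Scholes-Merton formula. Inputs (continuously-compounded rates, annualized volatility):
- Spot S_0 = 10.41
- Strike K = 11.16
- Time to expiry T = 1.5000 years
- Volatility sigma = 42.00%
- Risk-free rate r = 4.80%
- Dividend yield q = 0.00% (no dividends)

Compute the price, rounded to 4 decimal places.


Answer: Price = 2.1230

Derivation:
d1 = (ln(S/K) + (r - q + 0.5*sigma^2) * T) / (sigma * sqrt(T)) = 0.26192224
d2 = d1 - sigma * sqrt(T) = -0.25247061
exp(-rT) = 0.93053090; exp(-qT) = 1.00000000
C = S_0 * exp(-qT) * N(d1) - K * exp(-rT) * N(d2)
N(d1) = 0.60330930; N(d2) = 0.40033867
C = 10.4100 * 1.00000000 * 0.60330930 - 11.1600 * 0.93053090 * 0.40033867 = 2.1230


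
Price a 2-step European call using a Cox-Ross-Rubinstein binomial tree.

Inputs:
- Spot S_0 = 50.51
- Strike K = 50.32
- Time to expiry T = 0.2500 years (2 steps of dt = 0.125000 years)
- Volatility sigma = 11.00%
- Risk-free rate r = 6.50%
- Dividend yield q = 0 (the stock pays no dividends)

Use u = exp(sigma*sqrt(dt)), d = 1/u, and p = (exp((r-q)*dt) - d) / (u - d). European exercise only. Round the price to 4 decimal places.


dt = T/N = 0.125000
u = exp(sigma*sqrt(dt)) = 1.039657; d = 1/u = 0.961856
p = (exp((r-q)*dt) - d) / (u - d) = 0.595137
Discount per step: exp(-r*dt) = 0.991908
Stock lattice S(k, i) with i counting down-moves:
  k=0: S(0,0) = 50.5100
  k=1: S(1,0) = 52.5131; S(1,1) = 48.5833
  k=2: S(2,0) = 54.5956; S(2,1) = 50.5100; S(2,2) = 46.7302
Terminal payoffs V(N, i) = max(S_T - K, 0):
  V(2,0) = 4.275588; V(2,1) = 0.190000; V(2,2) = 0.000000
Backward induction: V(k, i) = exp(-r*dt) * [p * V(k+1, i) + (1-p) * V(k+1, i+1)].
  V(1,0) = exp(-r*dt) * [p*4.275588 + (1-p)*0.190000] = 2.600270
  V(1,1) = exp(-r*dt) * [p*0.190000 + (1-p)*0.000000] = 0.112161
  V(0,0) = exp(-r*dt) * [p*2.600270 + (1-p)*0.112161] = 1.580035

Answer: Price = V(0,0) = 1.5800


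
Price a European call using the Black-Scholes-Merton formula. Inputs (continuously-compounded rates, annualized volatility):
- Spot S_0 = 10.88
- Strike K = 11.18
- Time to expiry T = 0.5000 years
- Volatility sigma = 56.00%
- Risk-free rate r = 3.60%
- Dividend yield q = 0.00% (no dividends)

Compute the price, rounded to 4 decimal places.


Answer: Price = 1.6657

Derivation:
d1 = (ln(S/K) + (r - q + 0.5*sigma^2) * T) / (sigma * sqrt(T)) = 0.17475582
d2 = d1 - sigma * sqrt(T) = -0.22122398
exp(-rT) = 0.98216103; exp(-qT) = 1.00000000
C = S_0 * exp(-qT) * N(d1) - K * exp(-rT) * N(d2)
N(d1) = 0.56936425; N(d2) = 0.41245902
C = 10.8800 * 1.00000000 * 0.56936425 - 11.1800 * 0.98216103 * 0.41245902 = 1.6657


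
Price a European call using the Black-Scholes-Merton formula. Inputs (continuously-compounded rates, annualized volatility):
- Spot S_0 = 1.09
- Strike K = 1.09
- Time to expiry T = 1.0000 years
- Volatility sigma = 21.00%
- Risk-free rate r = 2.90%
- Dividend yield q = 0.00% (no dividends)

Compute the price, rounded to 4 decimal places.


d1 = (ln(S/K) + (r - q + 0.5*sigma^2) * T) / (sigma * sqrt(T)) = 0.24309524
d2 = d1 - sigma * sqrt(T) = 0.03309524
exp(-rT) = 0.97141646; exp(-qT) = 1.00000000
C = S_0 * exp(-qT) * N(d1) - K * exp(-rT) * N(d2)
N(d1) = 0.59603419; N(d2) = 0.51320068
C = 1.0900 * 1.00000000 * 0.59603419 - 1.0900 * 0.97141646 * 0.51320068 = 0.1063

Answer: Price = 0.1063


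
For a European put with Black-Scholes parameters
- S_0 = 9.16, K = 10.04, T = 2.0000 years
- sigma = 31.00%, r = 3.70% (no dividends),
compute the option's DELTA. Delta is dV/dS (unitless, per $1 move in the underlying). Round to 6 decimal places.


d1 = 0.1787590222; d2 = -0.2596471821
phi(d1) = 0.3926188727; exp(-qT) = 1.0000000000; exp(-rT) = 0.9286716938
N(-d1) = 0.4290634612
Delta = -exp(-qT) * N(-d1) = -1.0000000000 * 0.4290634612 = -0.429063

Answer: Delta = -0.429063


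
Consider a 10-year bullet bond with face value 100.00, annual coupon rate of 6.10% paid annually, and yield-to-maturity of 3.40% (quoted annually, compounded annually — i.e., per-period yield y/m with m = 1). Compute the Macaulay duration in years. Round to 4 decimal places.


Answer: Macaulay duration = 8.0135 years

Derivation:
Coupon per period c = face * coupon_rate / m = 6.100000
Periods per year m = 1; per-period yield y/m = 0.034000
Number of cashflows N = 10
Cashflows (t years, CF_t, discount factor 1/(1+y/m)^(m*t), PV):
  t = 1.0000: CF_t = 6.100000, DF = 0.967118, PV = 5.899420
  t = 2.0000: CF_t = 6.100000, DF = 0.935317, PV = 5.705435
  t = 3.0000: CF_t = 6.100000, DF = 0.904562, PV = 5.517829
  t = 4.0000: CF_t = 6.100000, DF = 0.874818, PV = 5.336391
  t = 5.0000: CF_t = 6.100000, DF = 0.846052, PV = 5.160920
  t = 6.0000: CF_t = 6.100000, DF = 0.818233, PV = 4.991219
  t = 7.0000: CF_t = 6.100000, DF = 0.791327, PV = 4.827097
  t = 8.0000: CF_t = 6.100000, DF = 0.765307, PV = 4.668373
  t = 9.0000: CF_t = 6.100000, DF = 0.740142, PV = 4.514867
  t = 10.0000: CF_t = 106.100000, DF = 0.715805, PV = 75.946890
Price P = sum_t PV_t = 122.568442
Macaulay numerator sum_t t * PV_t:
  t * PV_t at t = 1.0000: 5.899420
  t * PV_t at t = 2.0000: 11.410870
  t * PV_t at t = 3.0000: 16.553486
  t * PV_t at t = 4.0000: 21.345566
  t * PV_t at t = 5.0000: 25.804601
  t * PV_t at t = 6.0000: 29.947312
  t * PV_t at t = 7.0000: 33.789682
  t * PV_t at t = 8.0000: 37.346982
  t * PV_t at t = 9.0000: 40.633805
  t * PV_t at t = 10.0000: 759.468903
Macaulay duration D = (sum_t t * PV_t) / P = 982.200628 / 122.568442 = 8.013487


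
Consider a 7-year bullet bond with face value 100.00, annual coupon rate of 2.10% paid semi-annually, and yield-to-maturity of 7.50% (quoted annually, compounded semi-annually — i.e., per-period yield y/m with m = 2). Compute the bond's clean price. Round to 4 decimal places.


Coupon per period c = face * coupon_rate / m = 1.050000
Periods per year m = 2; per-period yield y/m = 0.037500
Number of cashflows N = 14
Cashflows (t years, CF_t, discount factor 1/(1+y/m)^(m*t), PV):
  t = 0.5000: CF_t = 1.050000, DF = 0.963855, PV = 1.012048
  t = 1.0000: CF_t = 1.050000, DF = 0.929017, PV = 0.975468
  t = 1.5000: CF_t = 1.050000, DF = 0.895438, PV = 0.940210
  t = 2.0000: CF_t = 1.050000, DF = 0.863073, PV = 0.906227
  t = 2.5000: CF_t = 1.050000, DF = 0.831878, PV = 0.873472
  t = 3.0000: CF_t = 1.050000, DF = 0.801810, PV = 0.841900
  t = 3.5000: CF_t = 1.050000, DF = 0.772829, PV = 0.811470
  t = 4.0000: CF_t = 1.050000, DF = 0.744895, PV = 0.782140
  t = 4.5000: CF_t = 1.050000, DF = 0.717971, PV = 0.753870
  t = 5.0000: CF_t = 1.050000, DF = 0.692020, PV = 0.726622
  t = 5.5000: CF_t = 1.050000, DF = 0.667008, PV = 0.700358
  t = 6.0000: CF_t = 1.050000, DF = 0.642899, PV = 0.675044
  t = 6.5000: CF_t = 1.050000, DF = 0.619662, PV = 0.650645
  t = 7.0000: CF_t = 101.050000, DF = 0.597264, PV = 60.353553
Price P = sum_t PV_t = 71.003026

Answer: Price = 71.0030


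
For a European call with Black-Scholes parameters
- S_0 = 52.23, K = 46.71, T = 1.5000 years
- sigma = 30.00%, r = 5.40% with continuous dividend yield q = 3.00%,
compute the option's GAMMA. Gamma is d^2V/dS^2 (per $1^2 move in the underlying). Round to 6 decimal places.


Answer: Gamma = 0.016741

Derivation:
d1 = 0.5856968608; d2 = 0.2182733994
phi(d1) = 0.3360622261; exp(-qT) = 0.9559974818; exp(-rT) = 0.9221936914
Gamma = exp(-qT) * phi(d1) / (S * sigma * sqrt(T)) = 0.9559974818 * 0.3360622261 / (52.2300 * 0.3000 * 1.2247448714) = 0.016741


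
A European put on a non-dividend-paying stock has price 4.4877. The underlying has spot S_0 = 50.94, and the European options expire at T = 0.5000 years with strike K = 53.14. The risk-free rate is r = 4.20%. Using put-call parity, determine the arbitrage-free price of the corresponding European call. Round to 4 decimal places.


Put-call parity: C - P = S_0 * exp(-qT) - K * exp(-rT).
S_0 * exp(-qT) = 50.9400 * 1.00000000 = 50.94000000
K * exp(-rT) = 53.1400 * 0.97921896 = 52.03569578
C = P + S*exp(-qT) - K*exp(-rT)
C = 4.4877 + 50.94000000 - 52.03569578 = 3.3920

Answer: Call price = 3.3920


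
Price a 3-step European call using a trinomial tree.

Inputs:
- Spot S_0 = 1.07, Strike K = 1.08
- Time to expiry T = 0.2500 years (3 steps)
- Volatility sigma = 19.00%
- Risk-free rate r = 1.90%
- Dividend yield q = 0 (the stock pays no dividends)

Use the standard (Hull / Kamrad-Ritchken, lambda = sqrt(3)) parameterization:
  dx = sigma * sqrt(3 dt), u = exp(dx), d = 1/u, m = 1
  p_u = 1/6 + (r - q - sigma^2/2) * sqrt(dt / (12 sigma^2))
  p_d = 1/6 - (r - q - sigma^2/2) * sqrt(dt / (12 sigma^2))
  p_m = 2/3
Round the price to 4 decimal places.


Answer: Price = V(0,0) = 0.0362

Derivation:
dt = T/N = 0.083333; dx = sigma*sqrt(3*dt) = 0.095000
u = exp(dx) = 1.099659; d = 1/u = 0.909373
p_u = 0.167083, p_m = 0.666667, p_d = 0.166250
Discount per step: exp(-r*dt) = 0.998418
Stock lattice S(k, j) with j the centered position index:
  k=0: S(0,+0) = 1.0700
  k=1: S(1,-1) = 0.9730; S(1,+0) = 1.0700; S(1,+1) = 1.1766
  k=2: S(2,-2) = 0.8848; S(2,-1) = 0.9730; S(2,+0) = 1.0700; S(2,+1) = 1.1766; S(2,+2) = 1.2939
  k=3: S(3,-3) = 0.8047; S(3,-2) = 0.8848; S(3,-1) = 0.9730; S(3,+0) = 1.0700; S(3,+1) = 1.1766; S(3,+2) = 1.2939; S(3,+3) = 1.4228
Terminal payoffs V(N, j) = max(S_T - K, 0):
  V(3,-3) = 0.000000; V(3,-2) = 0.000000; V(3,-1) = 0.000000; V(3,+0) = 0.000000; V(3,+1) = 0.096635; V(3,+2) = 0.213897; V(3,+3) = 0.342845
Backward induction: V(k, j) = exp(-r*dt) * [p_u * V(k+1, j+1) + p_m * V(k+1, j) + p_d * V(k+1, j-1)]
  V(2,-2) = exp(-r*dt) * [p_u*0.000000 + p_m*0.000000 + p_d*0.000000] = 0.000000
  V(2,-1) = exp(-r*dt) * [p_u*0.000000 + p_m*0.000000 + p_d*0.000000] = 0.000000
  V(2,+0) = exp(-r*dt) * [p_u*0.096635 + p_m*0.000000 + p_d*0.000000] = 0.016121
  V(2,+1) = exp(-r*dt) * [p_u*0.213897 + p_m*0.096635 + p_d*0.000000] = 0.100003
  V(2,+2) = exp(-r*dt) * [p_u*0.342845 + p_m*0.213897 + p_d*0.096635] = 0.215606
  V(1,-1) = exp(-r*dt) * [p_u*0.016121 + p_m*0.000000 + p_d*0.000000] = 0.002689
  V(1,+0) = exp(-r*dt) * [p_u*0.100003 + p_m*0.016121 + p_d*0.000000] = 0.027413
  V(1,+1) = exp(-r*dt) * [p_u*0.215606 + p_m*0.100003 + p_d*0.016121] = 0.105206
  V(0,+0) = exp(-r*dt) * [p_u*0.105206 + p_m*0.027413 + p_d*0.002689] = 0.036243


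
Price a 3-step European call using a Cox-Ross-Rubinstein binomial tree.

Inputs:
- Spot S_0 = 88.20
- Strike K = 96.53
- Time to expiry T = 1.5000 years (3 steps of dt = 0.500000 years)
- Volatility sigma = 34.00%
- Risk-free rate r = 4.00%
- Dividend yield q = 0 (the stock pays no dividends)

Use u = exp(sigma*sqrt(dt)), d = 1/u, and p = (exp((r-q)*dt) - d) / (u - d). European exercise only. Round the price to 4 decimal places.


Answer: Price = V(0,0) = 14.2574

Derivation:
dt = T/N = 0.500000
u = exp(sigma*sqrt(dt)) = 1.271778; d = 1/u = 0.786300
p = (exp((r-q)*dt) - d) / (u - d) = 0.481795
Discount per step: exp(-r*dt) = 0.980199
Stock lattice S(k, i) with i counting down-moves:
  k=0: S(0,0) = 88.2000
  k=1: S(1,0) = 112.1709; S(1,1) = 69.3517
  k=2: S(2,0) = 142.6565; S(2,1) = 88.2000; S(2,2) = 54.5313
  k=3: S(3,0) = 181.4275; S(3,1) = 112.1709; S(3,2) = 69.3517; S(3,3) = 42.8780
Terminal payoffs V(N, i) = max(S_T - K, 0):
  V(3,0) = 84.897456; V(3,1) = 15.640863; V(3,2) = 0.000000; V(3,3) = 0.000000
Backward induction: V(k, i) = exp(-r*dt) * [p * V(k+1, i) + (1-p) * V(k+1, i+1)].
  V(2,0) = exp(-r*dt) * [p*84.897456 + (1-p)*15.640863] = 48.037912
  V(2,1) = exp(-r*dt) * [p*15.640863 + (1-p)*0.000000] = 7.386473
  V(2,2) = exp(-r*dt) * [p*0.000000 + (1-p)*0.000000] = 0.000000
  V(1,0) = exp(-r*dt) * [p*48.037912 + (1-p)*7.386473] = 26.438049
  V(1,1) = exp(-r*dt) * [p*7.386473 + (1-p)*0.000000] = 3.488297
  V(0,0) = exp(-r*dt) * [p*26.438049 + (1-p)*3.488297] = 14.257355


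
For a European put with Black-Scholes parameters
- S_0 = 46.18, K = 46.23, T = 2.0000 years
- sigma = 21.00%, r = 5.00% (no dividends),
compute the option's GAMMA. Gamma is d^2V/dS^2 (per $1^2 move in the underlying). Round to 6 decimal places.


d1 = 0.4815662039; d2 = 0.1845813558
phi(d1) = 0.3552649117; exp(-qT) = 1.0000000000; exp(-rT) = 0.9048374180
Gamma = exp(-qT) * phi(d1) / (S * sigma * sqrt(T)) = 1.0000000000 * 0.3552649117 / (46.1800 * 0.2100 * 1.4142135624) = 0.025904

Answer: Gamma = 0.025904


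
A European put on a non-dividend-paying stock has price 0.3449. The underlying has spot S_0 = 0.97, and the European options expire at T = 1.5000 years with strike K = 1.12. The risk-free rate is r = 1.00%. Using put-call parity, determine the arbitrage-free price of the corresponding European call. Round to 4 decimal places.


Answer: Call price = 0.2116

Derivation:
Put-call parity: C - P = S_0 * exp(-qT) - K * exp(-rT).
S_0 * exp(-qT) = 0.9700 * 1.00000000 = 0.97000000
K * exp(-rT) = 1.1200 * 0.98511194 = 1.10332537
C = P + S*exp(-qT) - K*exp(-rT)
C = 0.3449 + 0.97000000 - 1.10332537 = 0.2116


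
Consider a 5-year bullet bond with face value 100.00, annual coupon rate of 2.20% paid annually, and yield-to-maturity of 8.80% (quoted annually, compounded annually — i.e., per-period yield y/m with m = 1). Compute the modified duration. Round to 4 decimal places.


Coupon per period c = face * coupon_rate / m = 2.200000
Periods per year m = 1; per-period yield y/m = 0.088000
Number of cashflows N = 5
Cashflows (t years, CF_t, discount factor 1/(1+y/m)^(m*t), PV):
  t = 1.0000: CF_t = 2.200000, DF = 0.919118, PV = 2.022059
  t = 2.0000: CF_t = 2.200000, DF = 0.844777, PV = 1.858510
  t = 3.0000: CF_t = 2.200000, DF = 0.776450, PV = 1.708189
  t = 4.0000: CF_t = 2.200000, DF = 0.713649, PV = 1.570027
  t = 5.0000: CF_t = 102.200000, DF = 0.655927, PV = 67.035742
Price P = sum_t PV_t = 74.194527
First compute Macaulay numerator sum_t t * PV_t:
  t * PV_t at t = 1.0000: 2.022059
  t * PV_t at t = 2.0000: 3.717020
  t * PV_t at t = 3.0000: 5.124568
  t * PV_t at t = 4.0000: 6.280108
  t * PV_t at t = 5.0000: 335.178709
Macaulay duration D = 352.322463 / 74.194527 = 4.748631
Modified duration = D / (1 + y/m) = 4.748631 / (1 + 0.088000) = 4.364551

Answer: Modified duration = 4.3646


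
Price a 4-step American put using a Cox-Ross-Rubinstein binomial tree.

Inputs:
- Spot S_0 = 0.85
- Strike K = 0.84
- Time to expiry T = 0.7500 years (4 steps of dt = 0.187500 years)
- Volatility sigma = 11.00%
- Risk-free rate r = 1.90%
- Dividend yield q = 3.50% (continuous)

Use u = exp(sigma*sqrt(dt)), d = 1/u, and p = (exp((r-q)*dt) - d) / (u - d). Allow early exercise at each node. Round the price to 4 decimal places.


Answer: Price = V(0,0) = 0.0312

Derivation:
dt = T/N = 0.187500
u = exp(sigma*sqrt(dt)) = 1.048784; d = 1/u = 0.953485
p = (exp((r-q)*dt) - d) / (u - d) = 0.456662
Discount per step: exp(-r*dt) = 0.996444
Stock lattice S(k, i) with i counting down-moves:
  k=0: S(0,0) = 0.8500
  k=1: S(1,0) = 0.8915; S(1,1) = 0.8105
  k=2: S(2,0) = 0.9350; S(2,1) = 0.8500; S(2,2) = 0.7728
  k=3: S(3,0) = 0.9806; S(3,1) = 0.8915; S(3,2) = 0.8105; S(3,3) = 0.7368
  k=4: S(4,0) = 1.0284; S(4,1) = 0.9350; S(4,2) = 0.8500; S(4,3) = 0.7728; S(4,4) = 0.7025
Terminal payoffs V(N, i) = max(K - S_T, 0):
  V(4,0) = 0.000000; V(4,1) = 0.000000; V(4,2) = 0.000000; V(4,3) = 0.067236; V(4,4) = 0.137454
Backward induction: V(k, i) = exp(-r*dt) * [p * V(k+1, i) + (1-p) * V(k+1, i+1)]; then take max(V_cont, immediate exercise) for American.
  V(3,0) = exp(-r*dt) * [p*0.000000 + (1-p)*0.000000] = 0.000000; exercise = 0.000000; V(3,0) = max -> 0.000000
  V(3,1) = exp(-r*dt) * [p*0.000000 + (1-p)*0.000000] = 0.000000; exercise = 0.000000; V(3,1) = max -> 0.000000
  V(3,2) = exp(-r*dt) * [p*0.000000 + (1-p)*0.067236] = 0.036402; exercise = 0.029538; V(3,2) = max -> 0.036402
  V(3,3) = exp(-r*dt) * [p*0.067236 + (1-p)*0.137454] = 0.105013; exercise = 0.103181; V(3,3) = max -> 0.105013
  V(2,0) = exp(-r*dt) * [p*0.000000 + (1-p)*0.000000] = 0.000000; exercise = 0.000000; V(2,0) = max -> 0.000000
  V(2,1) = exp(-r*dt) * [p*0.000000 + (1-p)*0.036402] = 0.019708; exercise = 0.000000; V(2,1) = max -> 0.019708
  V(2,2) = exp(-r*dt) * [p*0.036402 + (1-p)*0.105013] = 0.073419; exercise = 0.067236; V(2,2) = max -> 0.073419
  V(1,0) = exp(-r*dt) * [p*0.000000 + (1-p)*0.019708] = 0.010670; exercise = 0.000000; V(1,0) = max -> 0.010670
  V(1,1) = exp(-r*dt) * [p*0.019708 + (1-p)*0.073419] = 0.048718; exercise = 0.029538; V(1,1) = max -> 0.048718
  V(0,0) = exp(-r*dt) * [p*0.010670 + (1-p)*0.048718] = 0.031231; exercise = 0.000000; V(0,0) = max -> 0.031231


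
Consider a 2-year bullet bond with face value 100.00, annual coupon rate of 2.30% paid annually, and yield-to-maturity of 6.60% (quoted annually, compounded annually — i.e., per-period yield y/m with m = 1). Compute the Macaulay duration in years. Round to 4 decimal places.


Coupon per period c = face * coupon_rate / m = 2.300000
Periods per year m = 1; per-period yield y/m = 0.066000
Number of cashflows N = 2
Cashflows (t years, CF_t, discount factor 1/(1+y/m)^(m*t), PV):
  t = 1.0000: CF_t = 2.300000, DF = 0.938086, PV = 2.157598
  t = 2.0000: CF_t = 102.300000, DF = 0.880006, PV = 90.024605
Price P = sum_t PV_t = 92.182203
Macaulay numerator sum_t t * PV_t:
  t * PV_t at t = 1.0000: 2.157598
  t * PV_t at t = 2.0000: 180.049210
Macaulay duration D = (sum_t t * PV_t) / P = 182.206808 / 92.182203 = 1.976594

Answer: Macaulay duration = 1.9766 years


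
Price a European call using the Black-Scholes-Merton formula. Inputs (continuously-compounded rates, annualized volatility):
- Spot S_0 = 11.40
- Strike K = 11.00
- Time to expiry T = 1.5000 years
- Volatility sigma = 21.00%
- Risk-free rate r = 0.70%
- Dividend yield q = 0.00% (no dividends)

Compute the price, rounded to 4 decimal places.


Answer: Price = 1.4159

Derivation:
d1 = (ln(S/K) + (r - q + 0.5*sigma^2) * T) / (sigma * sqrt(T)) = 0.30829777
d2 = d1 - sigma * sqrt(T) = 0.05110134
exp(-rT) = 0.98955493; exp(-qT) = 1.00000000
C = S_0 * exp(-qT) * N(d1) - K * exp(-rT) * N(d2)
N(d1) = 0.62107212; N(d2) = 0.52037762
C = 11.4000 * 1.00000000 * 0.62107212 - 11.0000 * 0.98955493 * 0.52037762 = 1.4159


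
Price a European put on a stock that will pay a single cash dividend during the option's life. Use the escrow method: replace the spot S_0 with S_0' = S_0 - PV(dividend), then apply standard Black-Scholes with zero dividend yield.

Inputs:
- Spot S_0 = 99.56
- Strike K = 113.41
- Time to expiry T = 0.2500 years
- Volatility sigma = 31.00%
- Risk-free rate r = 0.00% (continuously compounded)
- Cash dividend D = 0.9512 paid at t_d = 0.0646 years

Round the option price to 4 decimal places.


Answer: Price = 16.4376

Derivation:
PV(D) = D * exp(-r * t_d) = 0.9512 * 1.00000000 = 0.95120000
S_0' = S_0 - PV(D) = 99.5600 - 0.95120000 = 98.60880000
d1 = (ln(S_0'/K) + (r + sigma^2/2)*T) / (sigma*sqrt(T)) = -0.82475202
d2 = d1 - sigma*sqrt(T) = -0.97975202
exp(-rT) = 1.00000000
N(-d1) = 0.79524381; N(-d2) = 0.83639573
P = K * exp(-rT) * N(-d2) - S_0' * N(-d1) = 113.4100 * 1.00000000 * 0.83639573 - 98.60880000 * 0.79524381 = 16.4376


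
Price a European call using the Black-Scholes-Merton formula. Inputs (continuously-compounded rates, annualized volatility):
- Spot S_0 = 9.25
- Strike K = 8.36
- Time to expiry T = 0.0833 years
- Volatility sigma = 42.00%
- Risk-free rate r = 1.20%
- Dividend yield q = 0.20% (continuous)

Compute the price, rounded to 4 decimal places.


d1 = (ln(S/K) + (r - q + 0.5*sigma^2) * T) / (sigma * sqrt(T)) = 0.90204431
d2 = d1 - sigma * sqrt(T) = 0.78082500
exp(-rT) = 0.99900090; exp(-qT) = 0.99983341
C = S_0 * exp(-qT) * N(d1) - K * exp(-rT) * N(d2)
N(d1) = 0.81648333; N(d2) = 0.78254729
C = 9.2500 * 0.99983341 * 0.81648333 - 8.3600 * 0.99900090 * 0.78254729 = 1.0157

Answer: Price = 1.0157


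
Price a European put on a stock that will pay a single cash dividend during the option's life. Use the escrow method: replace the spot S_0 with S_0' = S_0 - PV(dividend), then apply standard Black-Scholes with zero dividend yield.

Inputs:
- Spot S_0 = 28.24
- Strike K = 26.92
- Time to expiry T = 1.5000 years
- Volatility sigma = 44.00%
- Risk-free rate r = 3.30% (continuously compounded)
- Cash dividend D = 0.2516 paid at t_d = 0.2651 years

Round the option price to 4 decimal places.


PV(D) = D * exp(-r * t_d) = 0.2516 * 0.99128986 = 0.24940853
S_0' = S_0 - PV(D) = 28.2400 - 0.24940853 = 27.99059147
d1 = (ln(S_0'/K) + (r + sigma^2/2)*T) / (sigma*sqrt(T)) = 0.43366904
d2 = d1 - sigma*sqrt(T) = -0.10521870
exp(-rT) = 0.95170516
N(-d1) = 0.33226440; N(-d2) = 0.54189887
P = K * exp(-rT) * N(-d2) - S_0' * N(-d1) = 26.9200 * 0.95170516 * 0.54189887 - 27.99059147 * 0.33226440 = 4.5831

Answer: Price = 4.5831


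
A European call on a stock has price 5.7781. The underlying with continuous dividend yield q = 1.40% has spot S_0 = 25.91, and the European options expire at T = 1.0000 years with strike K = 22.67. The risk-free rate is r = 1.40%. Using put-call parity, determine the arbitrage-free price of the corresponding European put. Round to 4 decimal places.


Put-call parity: C - P = S_0 * exp(-qT) - K * exp(-rT).
S_0 * exp(-qT) = 25.9100 * 0.98609754 = 25.54978737
K * exp(-rT) = 22.6700 * 0.98609754 = 22.35483133
P = C - S*exp(-qT) + K*exp(-rT)
P = 5.7781 - 25.54978737 + 22.35483133 = 2.5831

Answer: Put price = 2.5831


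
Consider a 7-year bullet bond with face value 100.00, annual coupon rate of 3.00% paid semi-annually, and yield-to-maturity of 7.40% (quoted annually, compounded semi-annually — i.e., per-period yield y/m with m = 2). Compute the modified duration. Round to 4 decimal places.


Answer: Modified duration = 6.0262

Derivation:
Coupon per period c = face * coupon_rate / m = 1.500000
Periods per year m = 2; per-period yield y/m = 0.037000
Number of cashflows N = 14
Cashflows (t years, CF_t, discount factor 1/(1+y/m)^(m*t), PV):
  t = 0.5000: CF_t = 1.500000, DF = 0.964320, PV = 1.446480
  t = 1.0000: CF_t = 1.500000, DF = 0.929913, PV = 1.394870
  t = 1.5000: CF_t = 1.500000, DF = 0.896734, PV = 1.345101
  t = 2.0000: CF_t = 1.500000, DF = 0.864739, PV = 1.297108
  t = 2.5000: CF_t = 1.500000, DF = 0.833885, PV = 1.250828
  t = 3.0000: CF_t = 1.500000, DF = 0.804132, PV = 1.206198
  t = 3.5000: CF_t = 1.500000, DF = 0.775441, PV = 1.163161
  t = 4.0000: CF_t = 1.500000, DF = 0.747773, PV = 1.121660
  t = 4.5000: CF_t = 1.500000, DF = 0.721093, PV = 1.081639
  t = 5.0000: CF_t = 1.500000, DF = 0.695364, PV = 1.043047
  t = 5.5000: CF_t = 1.500000, DF = 0.670554, PV = 1.005831
  t = 6.0000: CF_t = 1.500000, DF = 0.646629, PV = 0.969943
  t = 6.5000: CF_t = 1.500000, DF = 0.623557, PV = 0.935336
  t = 7.0000: CF_t = 101.500000, DF = 0.601309, PV = 61.032822
Price P = sum_t PV_t = 76.294024
First compute Macaulay numerator sum_t t * PV_t:
  t * PV_t at t = 0.5000: 0.723240
  t * PV_t at t = 1.0000: 1.394870
  t * PV_t at t = 1.5000: 2.017652
  t * PV_t at t = 2.0000: 2.594217
  t * PV_t at t = 2.5000: 3.127069
  t * PV_t at t = 3.0000: 3.618595
  t * PV_t at t = 3.5000: 4.071065
  t * PV_t at t = 4.0000: 4.486640
  t * PV_t at t = 4.5000: 4.867377
  t * PV_t at t = 5.0000: 5.215233
  t * PV_t at t = 5.5000: 5.532070
  t * PV_t at t = 6.0000: 5.819658
  t * PV_t at t = 6.5000: 6.079681
  t * PV_t at t = 7.0000: 427.229756
Macaulay duration D = 476.777121 / 76.294024 = 6.249207
Modified duration = D / (1 + y/m) = 6.249207 / (1 + 0.037000) = 6.026236
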